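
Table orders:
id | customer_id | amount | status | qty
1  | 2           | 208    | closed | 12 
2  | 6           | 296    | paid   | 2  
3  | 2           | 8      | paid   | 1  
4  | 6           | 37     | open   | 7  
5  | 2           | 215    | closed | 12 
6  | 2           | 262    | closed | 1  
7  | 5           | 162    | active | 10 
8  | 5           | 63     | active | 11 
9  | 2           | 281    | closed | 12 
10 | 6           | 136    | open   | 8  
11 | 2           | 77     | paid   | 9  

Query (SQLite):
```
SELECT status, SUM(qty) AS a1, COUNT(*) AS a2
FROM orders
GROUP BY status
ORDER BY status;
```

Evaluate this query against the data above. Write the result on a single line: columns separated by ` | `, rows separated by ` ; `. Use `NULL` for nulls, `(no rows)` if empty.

Group orders by status.
Per group compute: SUM(qty), COUNT(*).
  active: ids {7, 8} → SUM(qty)=21, COUNT(*)=2
  closed: ids {1, 5, 6, 9} → SUM(qty)=37, COUNT(*)=4
  open: ids {4, 10} → SUM(qty)=15, COUNT(*)=2
  paid: ids {2, 3, 11} → SUM(qty)=12, COUNT(*)=3

active | 21 | 2 ; closed | 37 | 4 ; open | 15 | 2 ; paid | 12 | 3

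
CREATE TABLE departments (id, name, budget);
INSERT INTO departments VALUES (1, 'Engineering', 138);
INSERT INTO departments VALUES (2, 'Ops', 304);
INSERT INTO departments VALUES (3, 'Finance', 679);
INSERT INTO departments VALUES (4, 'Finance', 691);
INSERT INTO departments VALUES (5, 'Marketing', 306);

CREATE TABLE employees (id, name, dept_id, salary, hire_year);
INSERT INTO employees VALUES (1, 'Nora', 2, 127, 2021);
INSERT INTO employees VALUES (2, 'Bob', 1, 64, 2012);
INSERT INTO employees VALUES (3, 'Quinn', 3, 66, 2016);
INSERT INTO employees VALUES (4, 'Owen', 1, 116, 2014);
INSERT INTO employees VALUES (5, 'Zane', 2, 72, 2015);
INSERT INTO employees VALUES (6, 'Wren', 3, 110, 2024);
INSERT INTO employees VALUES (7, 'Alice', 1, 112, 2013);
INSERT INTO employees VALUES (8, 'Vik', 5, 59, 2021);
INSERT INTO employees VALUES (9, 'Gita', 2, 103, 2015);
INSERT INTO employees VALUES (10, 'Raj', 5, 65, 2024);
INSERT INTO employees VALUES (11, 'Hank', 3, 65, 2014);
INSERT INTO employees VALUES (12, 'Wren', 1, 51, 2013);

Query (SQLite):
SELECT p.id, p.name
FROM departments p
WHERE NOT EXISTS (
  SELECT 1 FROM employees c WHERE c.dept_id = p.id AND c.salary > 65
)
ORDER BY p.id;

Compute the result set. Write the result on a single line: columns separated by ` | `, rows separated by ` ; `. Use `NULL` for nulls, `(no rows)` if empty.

For each departments row, check whether any employees with matching dept_id has salary > 65.
Keep rows where that is false.

4 | Finance ; 5 | Marketing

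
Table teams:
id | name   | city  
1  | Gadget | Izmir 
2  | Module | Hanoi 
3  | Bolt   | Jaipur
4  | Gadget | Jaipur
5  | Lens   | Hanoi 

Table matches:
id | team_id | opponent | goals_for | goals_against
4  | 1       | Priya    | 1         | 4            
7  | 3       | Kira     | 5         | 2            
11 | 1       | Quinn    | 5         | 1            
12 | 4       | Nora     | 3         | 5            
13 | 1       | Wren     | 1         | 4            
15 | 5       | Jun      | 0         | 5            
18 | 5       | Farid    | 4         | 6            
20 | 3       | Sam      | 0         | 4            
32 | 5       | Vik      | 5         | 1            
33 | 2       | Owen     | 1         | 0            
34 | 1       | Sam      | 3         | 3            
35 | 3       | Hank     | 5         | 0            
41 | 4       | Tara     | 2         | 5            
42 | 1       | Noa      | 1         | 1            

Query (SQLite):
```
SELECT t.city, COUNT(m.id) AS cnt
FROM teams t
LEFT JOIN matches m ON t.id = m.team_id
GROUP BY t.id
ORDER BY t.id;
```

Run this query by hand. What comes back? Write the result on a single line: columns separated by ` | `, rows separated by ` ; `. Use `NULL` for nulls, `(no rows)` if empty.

Izmir | 5 ; Hanoi | 1 ; Jaipur | 3 ; Jaipur | 2 ; Hanoi | 3

LEFT JOIN keeps every teams row; unmatched ones get NULL for matches columns.
Group by teams.id and compute COUNT(m.id). COUNT(col) of an all-NULL group is 0.
  1: ids {4, 11, 13, 34, 42} → COUNT(m.id)=5
  2: ids {33} → COUNT(m.id)=1
  3: ids {7, 20, 35} → COUNT(m.id)=3
  4: ids {12, 41} → COUNT(m.id)=2
  5: ids {15, 18, 32} → COUNT(m.id)=3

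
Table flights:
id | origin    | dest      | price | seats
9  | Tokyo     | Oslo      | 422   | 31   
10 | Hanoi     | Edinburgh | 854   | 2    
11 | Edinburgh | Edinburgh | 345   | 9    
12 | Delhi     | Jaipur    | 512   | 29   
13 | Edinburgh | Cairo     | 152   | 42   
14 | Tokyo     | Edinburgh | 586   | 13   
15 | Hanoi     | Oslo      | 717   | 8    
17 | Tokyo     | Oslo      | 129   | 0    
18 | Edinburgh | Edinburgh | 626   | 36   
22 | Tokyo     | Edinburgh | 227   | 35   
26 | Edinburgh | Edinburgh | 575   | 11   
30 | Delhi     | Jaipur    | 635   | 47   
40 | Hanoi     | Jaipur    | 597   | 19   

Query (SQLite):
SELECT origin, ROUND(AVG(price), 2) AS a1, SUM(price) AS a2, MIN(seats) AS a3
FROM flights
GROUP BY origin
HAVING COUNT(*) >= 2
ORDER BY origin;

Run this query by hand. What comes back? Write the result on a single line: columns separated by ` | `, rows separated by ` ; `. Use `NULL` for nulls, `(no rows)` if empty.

Group flights by origin.
Per group compute: ROUND(AVG(price), 2), SUM(price), MIN(seats).
HAVING: drop groups with fewer than 2 rows.
  Delhi: ids {12, 30} → ROUND(AVG(price), 2)=573.5, SUM(price)=1147, MIN(seats)=29
  Edinburgh: ids {11, 13, 18, 26} → ROUND(AVG(price), 2)=424.5, SUM(price)=1698, MIN(seats)=9
  Hanoi: ids {10, 15, 40} → ROUND(AVG(price), 2)=722.67, SUM(price)=2168, MIN(seats)=2
  Tokyo: ids {9, 14, 17, 22} → ROUND(AVG(price), 2)=341, SUM(price)=1364, MIN(seats)=0

Delhi | 573.5 | 1147 | 29 ; Edinburgh | 424.5 | 1698 | 9 ; Hanoi | 722.67 | 2168 | 2 ; Tokyo | 341 | 1364 | 0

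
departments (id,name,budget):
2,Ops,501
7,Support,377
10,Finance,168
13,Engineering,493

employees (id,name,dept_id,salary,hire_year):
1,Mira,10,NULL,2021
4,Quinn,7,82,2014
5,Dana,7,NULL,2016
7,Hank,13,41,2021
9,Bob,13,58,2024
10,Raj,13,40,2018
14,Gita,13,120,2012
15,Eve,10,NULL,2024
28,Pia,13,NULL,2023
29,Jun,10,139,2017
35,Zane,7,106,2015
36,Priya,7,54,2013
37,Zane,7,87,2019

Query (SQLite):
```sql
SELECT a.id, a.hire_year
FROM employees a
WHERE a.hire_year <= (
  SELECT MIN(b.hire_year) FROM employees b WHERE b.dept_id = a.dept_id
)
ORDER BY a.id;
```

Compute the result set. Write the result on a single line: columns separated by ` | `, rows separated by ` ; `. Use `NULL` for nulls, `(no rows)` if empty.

For each employees row a, compute MIN(hire_year) over rows sharing a.dept_id.
Keep row a if a.hire_year <= that per-group MIN.
  dept_id=7: MIN(hire_year) = 2013
  dept_id=10: MIN(hire_year) = 2017
  dept_id=13: MIN(hire_year) = 2012

14 | 2012 ; 29 | 2017 ; 36 | 2013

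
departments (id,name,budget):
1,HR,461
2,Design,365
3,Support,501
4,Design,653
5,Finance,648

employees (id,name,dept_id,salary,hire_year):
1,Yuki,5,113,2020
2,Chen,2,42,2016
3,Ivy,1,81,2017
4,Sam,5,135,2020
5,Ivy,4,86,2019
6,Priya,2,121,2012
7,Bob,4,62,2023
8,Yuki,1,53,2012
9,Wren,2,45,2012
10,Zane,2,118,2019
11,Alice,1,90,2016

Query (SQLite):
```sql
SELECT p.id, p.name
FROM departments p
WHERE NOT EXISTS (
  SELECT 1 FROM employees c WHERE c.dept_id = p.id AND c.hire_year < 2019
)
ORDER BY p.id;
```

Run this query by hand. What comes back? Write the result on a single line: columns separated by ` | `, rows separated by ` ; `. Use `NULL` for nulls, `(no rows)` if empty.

3 | Support ; 4 | Design ; 5 | Finance

For each departments row, check whether any employees with matching dept_id has hire_year < 2019.
Keep rows where that is false.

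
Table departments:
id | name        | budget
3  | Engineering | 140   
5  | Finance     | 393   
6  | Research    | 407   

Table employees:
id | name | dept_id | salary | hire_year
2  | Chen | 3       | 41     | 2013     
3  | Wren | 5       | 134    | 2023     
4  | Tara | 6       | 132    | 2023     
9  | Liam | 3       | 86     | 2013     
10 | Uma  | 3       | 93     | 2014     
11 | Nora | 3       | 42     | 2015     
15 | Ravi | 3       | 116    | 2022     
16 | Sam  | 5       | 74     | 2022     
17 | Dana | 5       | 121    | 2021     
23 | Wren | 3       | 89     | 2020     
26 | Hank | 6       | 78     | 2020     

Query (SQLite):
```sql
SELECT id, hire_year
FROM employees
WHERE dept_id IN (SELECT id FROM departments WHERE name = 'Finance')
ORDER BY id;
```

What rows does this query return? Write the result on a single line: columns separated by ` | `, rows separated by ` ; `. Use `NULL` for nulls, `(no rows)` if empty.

Inner query: departments.id where name = 'Finance'.
Outer: keep employees rows whose dept_id is in that set.
Inner query → {5}

3 | 2023 ; 16 | 2022 ; 17 | 2021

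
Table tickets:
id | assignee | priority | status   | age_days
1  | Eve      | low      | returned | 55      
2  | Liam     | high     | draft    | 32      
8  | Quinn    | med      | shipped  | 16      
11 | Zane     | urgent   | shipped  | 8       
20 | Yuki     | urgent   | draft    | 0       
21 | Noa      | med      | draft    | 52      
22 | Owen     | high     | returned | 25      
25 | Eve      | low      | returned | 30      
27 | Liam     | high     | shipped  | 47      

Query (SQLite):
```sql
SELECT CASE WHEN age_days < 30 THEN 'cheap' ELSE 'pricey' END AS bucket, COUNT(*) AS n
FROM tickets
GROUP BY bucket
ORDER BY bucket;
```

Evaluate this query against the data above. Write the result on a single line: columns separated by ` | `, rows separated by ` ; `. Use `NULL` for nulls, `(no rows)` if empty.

cheap | 4 ; pricey | 5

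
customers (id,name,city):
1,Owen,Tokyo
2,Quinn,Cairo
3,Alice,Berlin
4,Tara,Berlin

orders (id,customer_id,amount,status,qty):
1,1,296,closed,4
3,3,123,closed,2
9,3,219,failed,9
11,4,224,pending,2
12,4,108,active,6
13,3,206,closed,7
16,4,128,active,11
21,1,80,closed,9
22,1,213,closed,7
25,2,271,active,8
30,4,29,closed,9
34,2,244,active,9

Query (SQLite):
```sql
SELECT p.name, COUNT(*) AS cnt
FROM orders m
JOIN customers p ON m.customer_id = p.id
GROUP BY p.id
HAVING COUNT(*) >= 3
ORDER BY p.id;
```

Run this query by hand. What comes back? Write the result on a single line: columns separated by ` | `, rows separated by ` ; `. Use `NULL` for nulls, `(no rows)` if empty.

Owen | 3 ; Alice | 3 ; Tara | 4

Join each orders row to its customers via customer_id.
Group joined rows by customers.id; compute COUNT(*) per group.
HAVING: keep groups with count ≥ 3.
  1: ids {1, 21, 22} → COUNT(*)=3
  2: ids {25, 34} → COUNT(*)=2
  3: ids {3, 9, 13} → COUNT(*)=3
  4: ids {11, 12, 16, 30} → COUNT(*)=4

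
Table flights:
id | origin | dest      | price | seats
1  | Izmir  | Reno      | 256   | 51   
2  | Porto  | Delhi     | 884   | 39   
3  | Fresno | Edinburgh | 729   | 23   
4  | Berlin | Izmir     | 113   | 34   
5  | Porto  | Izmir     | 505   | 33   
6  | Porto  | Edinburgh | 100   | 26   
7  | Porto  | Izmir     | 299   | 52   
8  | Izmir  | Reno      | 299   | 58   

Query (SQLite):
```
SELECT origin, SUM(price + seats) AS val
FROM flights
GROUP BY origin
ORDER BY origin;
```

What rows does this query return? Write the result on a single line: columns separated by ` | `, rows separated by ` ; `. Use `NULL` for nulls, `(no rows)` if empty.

For each row compute price + seats.
Group by origin; take SUM of the expression per group.
  Berlin: ids {4} → SUM(price + seats)=147
  Fresno: ids {3} → SUM(price + seats)=752
  Izmir: ids {1, 8} → SUM(price + seats)=664
  Porto: ids {2, 5, 6, 7} → SUM(price + seats)=1938

Berlin | 147 ; Fresno | 752 ; Izmir | 664 ; Porto | 1938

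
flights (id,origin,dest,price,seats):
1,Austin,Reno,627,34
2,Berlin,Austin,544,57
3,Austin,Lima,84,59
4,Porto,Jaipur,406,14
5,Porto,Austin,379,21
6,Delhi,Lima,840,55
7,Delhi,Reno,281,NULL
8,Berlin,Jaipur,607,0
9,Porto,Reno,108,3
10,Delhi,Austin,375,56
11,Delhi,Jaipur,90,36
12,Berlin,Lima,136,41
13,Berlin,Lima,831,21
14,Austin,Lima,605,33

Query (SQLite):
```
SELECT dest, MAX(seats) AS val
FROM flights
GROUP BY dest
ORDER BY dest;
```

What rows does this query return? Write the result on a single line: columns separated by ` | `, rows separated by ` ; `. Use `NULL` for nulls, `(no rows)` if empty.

Austin | 57 ; Jaipur | 36 ; Lima | 59 ; Reno | 34

Partition flights by dest; compute MAX(seats) within each group.
  Austin: ids {2, 5, 10} → MAX(seats)=57
  Jaipur: ids {4, 8, 11} → MAX(seats)=36
  Lima: ids {3, 6, 12, 13, 14} → MAX(seats)=59
  Reno: ids {1, 7, 9} → MAX(seats)=34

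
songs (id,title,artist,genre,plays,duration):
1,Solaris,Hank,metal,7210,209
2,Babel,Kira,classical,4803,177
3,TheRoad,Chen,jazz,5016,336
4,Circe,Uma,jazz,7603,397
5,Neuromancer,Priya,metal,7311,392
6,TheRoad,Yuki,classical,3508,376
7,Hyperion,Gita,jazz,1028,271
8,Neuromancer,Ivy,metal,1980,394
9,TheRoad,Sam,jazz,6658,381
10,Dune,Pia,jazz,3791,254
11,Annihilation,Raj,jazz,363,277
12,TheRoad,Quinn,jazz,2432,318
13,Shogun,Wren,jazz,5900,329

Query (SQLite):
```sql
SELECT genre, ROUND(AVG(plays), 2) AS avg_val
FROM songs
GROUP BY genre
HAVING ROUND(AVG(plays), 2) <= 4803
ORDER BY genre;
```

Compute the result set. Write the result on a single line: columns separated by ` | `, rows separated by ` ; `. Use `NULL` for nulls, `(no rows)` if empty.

classical | 4155.5 ; jazz | 4098.88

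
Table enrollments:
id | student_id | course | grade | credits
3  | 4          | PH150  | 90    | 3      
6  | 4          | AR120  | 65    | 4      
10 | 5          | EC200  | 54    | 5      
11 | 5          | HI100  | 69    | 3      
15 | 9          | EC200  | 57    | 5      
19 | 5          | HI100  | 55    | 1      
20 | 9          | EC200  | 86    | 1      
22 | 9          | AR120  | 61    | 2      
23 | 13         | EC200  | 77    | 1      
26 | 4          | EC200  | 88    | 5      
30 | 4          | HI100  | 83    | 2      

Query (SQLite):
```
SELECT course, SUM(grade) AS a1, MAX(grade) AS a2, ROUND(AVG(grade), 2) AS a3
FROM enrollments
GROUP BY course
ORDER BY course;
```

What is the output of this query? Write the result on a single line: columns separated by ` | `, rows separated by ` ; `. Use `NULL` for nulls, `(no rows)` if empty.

Group enrollments by course.
Per group compute: SUM(grade), MAX(grade), ROUND(AVG(grade), 2).
  AR120: ids {6, 22} → SUM(grade)=126, MAX(grade)=65, ROUND(AVG(grade), 2)=63
  EC200: ids {10, 15, 20, 23, 26} → SUM(grade)=362, MAX(grade)=88, ROUND(AVG(grade), 2)=72.4
  HI100: ids {11, 19, 30} → SUM(grade)=207, MAX(grade)=83, ROUND(AVG(grade), 2)=69
  PH150: ids {3} → SUM(grade)=90, MAX(grade)=90, ROUND(AVG(grade), 2)=90

AR120 | 126 | 65 | 63 ; EC200 | 362 | 88 | 72.4 ; HI100 | 207 | 83 | 69 ; PH150 | 90 | 90 | 90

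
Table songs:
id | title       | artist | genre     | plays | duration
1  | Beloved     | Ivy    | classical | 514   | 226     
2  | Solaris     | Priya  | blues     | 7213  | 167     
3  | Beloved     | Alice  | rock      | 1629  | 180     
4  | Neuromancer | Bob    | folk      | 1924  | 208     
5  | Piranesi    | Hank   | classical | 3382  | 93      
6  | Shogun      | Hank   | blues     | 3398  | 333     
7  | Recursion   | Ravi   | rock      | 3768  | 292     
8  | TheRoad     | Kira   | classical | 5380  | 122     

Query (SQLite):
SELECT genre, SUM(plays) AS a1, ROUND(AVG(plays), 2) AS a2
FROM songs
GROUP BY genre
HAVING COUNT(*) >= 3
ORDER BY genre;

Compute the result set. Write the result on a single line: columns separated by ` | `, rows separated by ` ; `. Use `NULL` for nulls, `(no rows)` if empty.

classical | 9276 | 3092

Group songs by genre.
Per group compute: SUM(plays), ROUND(AVG(plays), 2).
HAVING: drop groups with fewer than 3 rows.
  blues: ids {2, 6} → SUM(plays)=10611, ROUND(AVG(plays), 2)=5305.5
  classical: ids {1, 5, 8} → SUM(plays)=9276, ROUND(AVG(plays), 2)=3092
  folk: ids {4} → SUM(plays)=1924, ROUND(AVG(plays), 2)=1924
  rock: ids {3, 7} → SUM(plays)=5397, ROUND(AVG(plays), 2)=2698.5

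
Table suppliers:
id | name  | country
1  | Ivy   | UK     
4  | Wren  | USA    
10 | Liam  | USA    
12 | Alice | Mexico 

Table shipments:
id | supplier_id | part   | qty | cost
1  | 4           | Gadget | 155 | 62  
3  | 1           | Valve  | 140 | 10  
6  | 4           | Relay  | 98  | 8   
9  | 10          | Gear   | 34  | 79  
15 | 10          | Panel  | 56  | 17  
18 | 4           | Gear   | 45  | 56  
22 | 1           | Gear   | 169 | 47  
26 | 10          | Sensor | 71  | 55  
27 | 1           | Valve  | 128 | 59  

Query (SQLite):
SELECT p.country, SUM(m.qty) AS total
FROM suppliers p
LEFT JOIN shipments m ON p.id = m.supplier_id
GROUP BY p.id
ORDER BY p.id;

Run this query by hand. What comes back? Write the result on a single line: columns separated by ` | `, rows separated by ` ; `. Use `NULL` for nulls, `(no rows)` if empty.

LEFT JOIN keeps every suppliers row; unmatched ones get NULL for shipments columns.
Group by suppliers.id and compute SUM(m.qty). SUM over an all-NULL group is NULL.
  1: ids {3, 22, 27} → SUM(m.qty)=437
  4: ids {1, 6, 18} → SUM(m.qty)=298
  10: ids {9, 15, 26} → SUM(m.qty)=161
  12: ids {—} → SUM(m.qty)=NULL

UK | 437 ; USA | 298 ; USA | 161 ; Mexico | NULL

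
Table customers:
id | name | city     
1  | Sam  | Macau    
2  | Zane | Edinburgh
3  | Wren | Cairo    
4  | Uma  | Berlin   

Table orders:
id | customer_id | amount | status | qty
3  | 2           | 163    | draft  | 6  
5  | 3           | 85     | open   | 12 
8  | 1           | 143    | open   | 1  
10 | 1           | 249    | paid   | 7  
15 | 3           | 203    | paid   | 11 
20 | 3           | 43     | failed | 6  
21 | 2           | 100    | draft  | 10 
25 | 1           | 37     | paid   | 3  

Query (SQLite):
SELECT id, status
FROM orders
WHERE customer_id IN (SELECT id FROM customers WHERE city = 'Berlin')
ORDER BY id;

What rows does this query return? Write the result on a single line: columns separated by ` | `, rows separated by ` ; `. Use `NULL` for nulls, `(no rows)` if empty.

(no rows)

Inner query: customers.id where city = 'Berlin'.
Outer: keep orders rows whose customer_id is in that set.
Inner query → {4}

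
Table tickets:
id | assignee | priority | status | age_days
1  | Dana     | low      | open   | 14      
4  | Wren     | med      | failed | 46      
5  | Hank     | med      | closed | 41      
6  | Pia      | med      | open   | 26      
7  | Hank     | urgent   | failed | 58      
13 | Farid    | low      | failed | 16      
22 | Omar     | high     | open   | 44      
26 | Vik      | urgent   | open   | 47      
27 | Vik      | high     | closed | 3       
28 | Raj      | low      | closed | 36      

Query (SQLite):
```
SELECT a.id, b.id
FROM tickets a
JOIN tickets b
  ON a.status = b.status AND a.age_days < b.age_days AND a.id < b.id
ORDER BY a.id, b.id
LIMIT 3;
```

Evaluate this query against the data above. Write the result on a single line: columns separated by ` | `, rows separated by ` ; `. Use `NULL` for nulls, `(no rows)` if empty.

1 | 6 ; 1 | 22 ; 1 | 26

Pairs (a,b) with same status, a.age_days < b.age_days, a.id < b.id.
status groups: closed:{5,27,28} failed:{4,7,13} open:{1,6,22,26}
Ordered by (a.id, b.id); first 3.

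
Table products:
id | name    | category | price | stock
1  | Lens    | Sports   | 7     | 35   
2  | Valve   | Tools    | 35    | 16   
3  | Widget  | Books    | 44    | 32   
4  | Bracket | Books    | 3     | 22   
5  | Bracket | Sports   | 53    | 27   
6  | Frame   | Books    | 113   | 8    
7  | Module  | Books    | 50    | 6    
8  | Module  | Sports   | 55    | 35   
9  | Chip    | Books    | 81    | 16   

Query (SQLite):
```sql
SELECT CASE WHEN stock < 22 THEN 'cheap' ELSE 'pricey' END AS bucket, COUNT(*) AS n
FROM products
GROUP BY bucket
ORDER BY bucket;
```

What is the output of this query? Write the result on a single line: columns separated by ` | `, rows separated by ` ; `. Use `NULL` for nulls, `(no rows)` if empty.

cheap | 4 ; pricey | 5

Bucket rows by stock < 22 → 'cheap' else 'pricey'; count each bucket.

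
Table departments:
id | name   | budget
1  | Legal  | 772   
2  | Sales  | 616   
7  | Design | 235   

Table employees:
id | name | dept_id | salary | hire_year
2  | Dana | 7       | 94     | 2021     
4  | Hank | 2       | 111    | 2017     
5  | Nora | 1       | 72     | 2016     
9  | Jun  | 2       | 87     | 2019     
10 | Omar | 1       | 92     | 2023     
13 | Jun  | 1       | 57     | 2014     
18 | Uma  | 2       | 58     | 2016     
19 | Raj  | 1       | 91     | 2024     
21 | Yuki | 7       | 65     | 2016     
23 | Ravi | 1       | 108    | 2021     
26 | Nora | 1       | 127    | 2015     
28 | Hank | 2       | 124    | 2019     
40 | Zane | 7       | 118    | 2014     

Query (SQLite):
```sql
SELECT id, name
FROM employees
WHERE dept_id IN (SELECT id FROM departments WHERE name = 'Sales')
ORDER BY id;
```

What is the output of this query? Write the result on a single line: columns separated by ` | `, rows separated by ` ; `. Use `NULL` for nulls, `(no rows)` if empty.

Inner query: departments.id where name = 'Sales'.
Outer: keep employees rows whose dept_id is in that set.
Inner query → {2}

4 | Hank ; 9 | Jun ; 18 | Uma ; 28 | Hank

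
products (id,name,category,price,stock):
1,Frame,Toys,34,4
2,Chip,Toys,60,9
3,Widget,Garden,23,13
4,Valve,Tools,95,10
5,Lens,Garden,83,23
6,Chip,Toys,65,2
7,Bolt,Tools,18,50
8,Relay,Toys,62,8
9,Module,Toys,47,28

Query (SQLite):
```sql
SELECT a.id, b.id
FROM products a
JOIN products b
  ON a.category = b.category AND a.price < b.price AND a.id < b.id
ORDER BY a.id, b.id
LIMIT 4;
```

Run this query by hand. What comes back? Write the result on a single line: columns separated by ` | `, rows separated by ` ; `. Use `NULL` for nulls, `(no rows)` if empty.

1 | 2 ; 1 | 6 ; 1 | 8 ; 1 | 9

Pairs (a,b) with same category, a.price < b.price, a.id < b.id.
category groups: Garden:{3,5} Tools:{4,7} Toys:{1,2,6,8,9}
Ordered by (a.id, b.id); first 4.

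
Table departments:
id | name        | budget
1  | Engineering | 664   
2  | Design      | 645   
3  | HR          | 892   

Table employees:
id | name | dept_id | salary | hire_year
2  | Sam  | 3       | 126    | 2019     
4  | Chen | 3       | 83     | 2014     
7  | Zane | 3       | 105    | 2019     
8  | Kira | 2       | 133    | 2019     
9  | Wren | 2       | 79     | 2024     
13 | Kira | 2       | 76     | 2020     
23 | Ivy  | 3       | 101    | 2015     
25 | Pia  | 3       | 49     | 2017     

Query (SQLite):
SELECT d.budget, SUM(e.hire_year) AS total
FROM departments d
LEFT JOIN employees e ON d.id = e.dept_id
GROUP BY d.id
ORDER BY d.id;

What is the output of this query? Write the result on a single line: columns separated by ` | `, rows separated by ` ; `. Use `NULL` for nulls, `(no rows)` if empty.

LEFT JOIN keeps every departments row; unmatched ones get NULL for employees columns.
Group by departments.id and compute SUM(e.hire_year). SUM over an all-NULL group is NULL.
  1: ids {—} → SUM(e.hire_year)=NULL
  2: ids {8, 9, 13} → SUM(e.hire_year)=6063
  3: ids {2, 4, 7, 23, 25} → SUM(e.hire_year)=10084

664 | NULL ; 645 | 6063 ; 892 | 10084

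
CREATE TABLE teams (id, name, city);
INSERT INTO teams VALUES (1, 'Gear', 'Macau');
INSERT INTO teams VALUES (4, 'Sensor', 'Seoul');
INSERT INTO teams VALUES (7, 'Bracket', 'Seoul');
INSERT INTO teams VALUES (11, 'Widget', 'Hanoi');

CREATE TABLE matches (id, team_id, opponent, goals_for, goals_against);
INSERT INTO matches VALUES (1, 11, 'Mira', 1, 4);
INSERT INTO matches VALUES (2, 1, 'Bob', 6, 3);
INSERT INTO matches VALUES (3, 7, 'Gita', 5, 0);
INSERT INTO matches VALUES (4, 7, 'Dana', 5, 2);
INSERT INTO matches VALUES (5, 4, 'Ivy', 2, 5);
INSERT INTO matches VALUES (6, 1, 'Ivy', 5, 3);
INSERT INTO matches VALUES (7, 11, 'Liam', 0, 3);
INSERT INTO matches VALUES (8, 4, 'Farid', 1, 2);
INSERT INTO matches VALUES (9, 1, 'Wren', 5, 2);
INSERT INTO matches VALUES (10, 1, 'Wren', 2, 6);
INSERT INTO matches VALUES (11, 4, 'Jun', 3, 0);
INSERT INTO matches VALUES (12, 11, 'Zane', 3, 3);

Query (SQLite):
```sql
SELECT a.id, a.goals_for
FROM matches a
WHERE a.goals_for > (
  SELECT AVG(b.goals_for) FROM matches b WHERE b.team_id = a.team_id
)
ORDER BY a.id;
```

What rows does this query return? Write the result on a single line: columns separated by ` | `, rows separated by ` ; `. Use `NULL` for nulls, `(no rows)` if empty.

For each matches row a, compute AVG(goals_for) over rows sharing a.team_id.
Keep row a if a.goals_for > that per-group AVG.
  team_id=1: AVG(goals_for) = 4.5
  team_id=4: AVG(goals_for) = 2.0
  team_id=7: AVG(goals_for) = 5.0
  team_id=11: AVG(goals_for) = 1.333333

2 | 6 ; 6 | 5 ; 9 | 5 ; 11 | 3 ; 12 | 3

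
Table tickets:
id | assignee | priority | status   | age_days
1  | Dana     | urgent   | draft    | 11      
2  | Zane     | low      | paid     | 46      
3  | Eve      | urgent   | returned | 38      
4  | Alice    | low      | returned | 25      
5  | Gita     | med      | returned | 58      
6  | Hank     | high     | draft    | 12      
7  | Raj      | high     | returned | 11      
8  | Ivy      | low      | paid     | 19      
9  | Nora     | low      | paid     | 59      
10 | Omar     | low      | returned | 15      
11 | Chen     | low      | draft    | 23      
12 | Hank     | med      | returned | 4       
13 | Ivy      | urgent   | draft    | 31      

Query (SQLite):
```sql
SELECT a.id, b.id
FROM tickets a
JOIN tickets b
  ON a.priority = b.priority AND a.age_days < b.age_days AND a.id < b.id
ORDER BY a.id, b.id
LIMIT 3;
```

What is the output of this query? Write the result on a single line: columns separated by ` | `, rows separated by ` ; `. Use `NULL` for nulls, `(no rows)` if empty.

1 | 3 ; 1 | 13 ; 2 | 9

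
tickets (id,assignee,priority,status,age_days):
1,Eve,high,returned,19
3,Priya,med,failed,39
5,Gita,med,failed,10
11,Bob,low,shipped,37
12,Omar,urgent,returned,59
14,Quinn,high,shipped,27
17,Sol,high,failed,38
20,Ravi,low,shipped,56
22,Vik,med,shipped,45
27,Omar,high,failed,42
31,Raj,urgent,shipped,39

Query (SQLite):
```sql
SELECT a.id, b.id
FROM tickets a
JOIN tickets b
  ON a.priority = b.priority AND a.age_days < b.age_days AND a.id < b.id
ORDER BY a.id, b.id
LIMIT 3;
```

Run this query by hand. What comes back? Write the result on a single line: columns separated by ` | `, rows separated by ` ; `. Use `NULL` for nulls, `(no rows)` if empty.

Pairs (a,b) with same priority, a.age_days < b.age_days, a.id < b.id.
priority groups: high:{1,14,17,27} low:{11,20} med:{3,5,22} urgent:{12,31}
Ordered by (a.id, b.id); first 3.

1 | 14 ; 1 | 17 ; 1 | 27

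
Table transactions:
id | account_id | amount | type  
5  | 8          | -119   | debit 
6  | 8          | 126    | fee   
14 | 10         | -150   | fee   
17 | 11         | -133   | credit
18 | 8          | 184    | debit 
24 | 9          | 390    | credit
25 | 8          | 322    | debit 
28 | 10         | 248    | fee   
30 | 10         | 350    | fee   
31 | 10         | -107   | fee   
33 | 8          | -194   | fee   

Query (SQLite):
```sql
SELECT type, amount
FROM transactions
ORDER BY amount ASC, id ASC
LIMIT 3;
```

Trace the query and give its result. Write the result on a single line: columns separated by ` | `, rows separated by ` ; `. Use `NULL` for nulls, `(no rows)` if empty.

Sort by amount asc, tiebreak id asc: (-194, id=33), (-150, id=14), (-133, id=17), (-119, id=5), (-107, id=31), (126, id=6) …. Take first 3.

fee | -194 ; fee | -150 ; credit | -133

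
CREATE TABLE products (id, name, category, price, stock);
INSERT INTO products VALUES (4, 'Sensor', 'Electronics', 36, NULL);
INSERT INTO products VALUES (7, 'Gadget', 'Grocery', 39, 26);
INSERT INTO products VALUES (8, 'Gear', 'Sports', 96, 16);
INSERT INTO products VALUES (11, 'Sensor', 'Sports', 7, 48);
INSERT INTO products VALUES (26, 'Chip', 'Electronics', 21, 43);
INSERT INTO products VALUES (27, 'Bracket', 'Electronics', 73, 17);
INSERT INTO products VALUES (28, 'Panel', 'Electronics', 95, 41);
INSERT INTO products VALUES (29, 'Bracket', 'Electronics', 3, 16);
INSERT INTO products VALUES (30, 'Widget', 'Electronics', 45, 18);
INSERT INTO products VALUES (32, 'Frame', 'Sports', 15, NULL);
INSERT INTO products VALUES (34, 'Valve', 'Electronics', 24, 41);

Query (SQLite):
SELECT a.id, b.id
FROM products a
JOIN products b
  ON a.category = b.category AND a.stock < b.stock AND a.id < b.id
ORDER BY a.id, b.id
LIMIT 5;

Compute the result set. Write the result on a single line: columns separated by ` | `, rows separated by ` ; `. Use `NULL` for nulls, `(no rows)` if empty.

Pairs (a,b) with same category, a.stock < b.stock, a.id < b.id.
category groups: Electronics:{4,26,27,28,29,30,34} Grocery:{7} Sports:{8,11,32}
Ordered by (a.id, b.id); first 5.

8 | 11 ; 27 | 28 ; 27 | 30 ; 27 | 34 ; 29 | 30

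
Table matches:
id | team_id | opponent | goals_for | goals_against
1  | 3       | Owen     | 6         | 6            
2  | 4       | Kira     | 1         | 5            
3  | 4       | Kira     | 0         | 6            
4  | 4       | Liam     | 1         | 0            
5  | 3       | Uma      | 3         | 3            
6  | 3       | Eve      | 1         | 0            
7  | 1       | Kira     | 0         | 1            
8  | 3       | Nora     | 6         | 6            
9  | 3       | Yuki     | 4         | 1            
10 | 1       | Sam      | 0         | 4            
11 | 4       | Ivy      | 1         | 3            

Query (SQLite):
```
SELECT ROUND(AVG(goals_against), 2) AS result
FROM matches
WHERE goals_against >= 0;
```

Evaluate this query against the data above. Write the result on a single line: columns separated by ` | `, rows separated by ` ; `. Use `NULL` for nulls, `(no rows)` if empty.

Rows where goals_against >= 0 → goals_against values: [6, 5, 6, 0, 3, 0, 1, 6, 1, 4, 3].
AVG = 35 / 11 (rounded to 2 dp).

3.18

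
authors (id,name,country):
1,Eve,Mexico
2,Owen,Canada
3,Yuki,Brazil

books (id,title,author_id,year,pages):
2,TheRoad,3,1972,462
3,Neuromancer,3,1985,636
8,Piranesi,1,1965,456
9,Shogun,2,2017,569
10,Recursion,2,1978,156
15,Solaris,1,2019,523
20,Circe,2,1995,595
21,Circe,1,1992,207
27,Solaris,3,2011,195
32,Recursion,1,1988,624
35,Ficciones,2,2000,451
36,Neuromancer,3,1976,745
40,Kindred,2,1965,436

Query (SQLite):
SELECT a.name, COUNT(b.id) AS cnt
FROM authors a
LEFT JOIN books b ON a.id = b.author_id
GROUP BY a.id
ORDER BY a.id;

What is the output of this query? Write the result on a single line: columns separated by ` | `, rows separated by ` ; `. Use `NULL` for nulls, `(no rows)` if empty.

Eve | 4 ; Owen | 5 ; Yuki | 4

LEFT JOIN keeps every authors row; unmatched ones get NULL for books columns.
Group by authors.id and compute COUNT(b.id). COUNT(col) of an all-NULL group is 0.
  1: ids {8, 15, 21, 32} → COUNT(b.id)=4
  2: ids {9, 10, 20, 35, 40} → COUNT(b.id)=5
  3: ids {2, 3, 27, 36} → COUNT(b.id)=4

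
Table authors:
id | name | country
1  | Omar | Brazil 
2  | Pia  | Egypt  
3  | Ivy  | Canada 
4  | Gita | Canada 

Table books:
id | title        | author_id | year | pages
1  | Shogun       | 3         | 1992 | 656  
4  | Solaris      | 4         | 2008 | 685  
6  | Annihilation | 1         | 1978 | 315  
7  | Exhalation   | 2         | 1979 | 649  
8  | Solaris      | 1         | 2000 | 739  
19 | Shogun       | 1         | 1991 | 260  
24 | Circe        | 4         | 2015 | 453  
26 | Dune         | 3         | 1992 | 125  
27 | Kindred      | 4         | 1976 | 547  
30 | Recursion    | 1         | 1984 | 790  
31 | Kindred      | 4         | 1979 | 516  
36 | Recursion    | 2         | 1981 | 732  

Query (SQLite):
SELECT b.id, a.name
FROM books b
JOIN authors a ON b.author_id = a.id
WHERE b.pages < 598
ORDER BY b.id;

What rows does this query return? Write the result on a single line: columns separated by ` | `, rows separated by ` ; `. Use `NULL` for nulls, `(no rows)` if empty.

6 | Omar ; 19 | Omar ; 24 | Gita ; 26 | Ivy ; 27 | Gita ; 31 | Gita

Each books row matches the authors row where author_id = authors.id.
Then keep rows with b.pages < 598.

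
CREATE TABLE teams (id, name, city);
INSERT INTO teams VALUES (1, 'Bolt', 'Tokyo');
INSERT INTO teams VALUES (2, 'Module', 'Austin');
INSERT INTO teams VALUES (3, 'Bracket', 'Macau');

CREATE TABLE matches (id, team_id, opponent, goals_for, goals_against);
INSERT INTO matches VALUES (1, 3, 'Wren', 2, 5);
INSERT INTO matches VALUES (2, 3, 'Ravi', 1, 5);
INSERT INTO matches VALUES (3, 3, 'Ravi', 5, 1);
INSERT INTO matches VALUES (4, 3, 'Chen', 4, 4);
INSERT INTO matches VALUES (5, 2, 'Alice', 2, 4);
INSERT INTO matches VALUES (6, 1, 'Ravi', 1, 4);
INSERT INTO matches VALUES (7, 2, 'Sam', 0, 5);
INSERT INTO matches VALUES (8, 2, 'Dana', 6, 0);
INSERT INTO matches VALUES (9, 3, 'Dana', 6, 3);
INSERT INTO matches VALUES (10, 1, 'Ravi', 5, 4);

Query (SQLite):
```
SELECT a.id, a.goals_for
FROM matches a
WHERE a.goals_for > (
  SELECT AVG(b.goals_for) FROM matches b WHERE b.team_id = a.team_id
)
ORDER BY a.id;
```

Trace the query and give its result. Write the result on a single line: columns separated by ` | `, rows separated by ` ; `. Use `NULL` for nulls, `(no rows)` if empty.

For each matches row a, compute AVG(goals_for) over rows sharing a.team_id.
Keep row a if a.goals_for > that per-group AVG.
  team_id=1: AVG(goals_for) = 3.0
  team_id=2: AVG(goals_for) = 2.666667
  team_id=3: AVG(goals_for) = 3.6

3 | 5 ; 4 | 4 ; 8 | 6 ; 9 | 6 ; 10 | 5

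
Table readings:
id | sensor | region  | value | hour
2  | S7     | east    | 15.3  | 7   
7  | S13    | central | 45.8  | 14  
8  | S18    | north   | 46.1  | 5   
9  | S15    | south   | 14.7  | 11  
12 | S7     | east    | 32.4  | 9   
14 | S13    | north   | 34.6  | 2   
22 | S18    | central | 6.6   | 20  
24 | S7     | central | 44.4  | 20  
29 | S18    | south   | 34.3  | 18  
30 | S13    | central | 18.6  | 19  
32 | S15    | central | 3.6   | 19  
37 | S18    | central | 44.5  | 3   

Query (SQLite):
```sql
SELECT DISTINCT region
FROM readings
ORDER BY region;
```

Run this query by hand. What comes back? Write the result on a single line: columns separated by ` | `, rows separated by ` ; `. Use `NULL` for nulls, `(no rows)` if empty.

central ; east ; north ; south

Collect distinct region values from readings.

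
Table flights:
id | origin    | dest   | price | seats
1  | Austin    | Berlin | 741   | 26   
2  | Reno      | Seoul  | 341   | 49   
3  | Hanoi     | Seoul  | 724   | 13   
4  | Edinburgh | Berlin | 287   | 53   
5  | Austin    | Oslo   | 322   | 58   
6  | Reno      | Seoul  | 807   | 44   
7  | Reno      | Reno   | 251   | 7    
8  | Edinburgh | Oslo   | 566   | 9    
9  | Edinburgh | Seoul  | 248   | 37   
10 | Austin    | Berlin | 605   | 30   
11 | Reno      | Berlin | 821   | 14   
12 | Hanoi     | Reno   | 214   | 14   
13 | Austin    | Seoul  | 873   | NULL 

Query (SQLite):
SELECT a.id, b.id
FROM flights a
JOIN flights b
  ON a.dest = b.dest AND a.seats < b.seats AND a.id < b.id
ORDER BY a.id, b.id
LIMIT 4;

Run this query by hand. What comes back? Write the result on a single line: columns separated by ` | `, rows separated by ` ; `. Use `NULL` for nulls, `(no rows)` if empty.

Pairs (a,b) with same dest, a.seats < b.seats, a.id < b.id.
dest groups: Berlin:{1,4,10,11} Oslo:{5,8} Reno:{7,12} Seoul:{2,3,6,9,13}
Ordered by (a.id, b.id); first 4.

1 | 4 ; 1 | 10 ; 3 | 6 ; 3 | 9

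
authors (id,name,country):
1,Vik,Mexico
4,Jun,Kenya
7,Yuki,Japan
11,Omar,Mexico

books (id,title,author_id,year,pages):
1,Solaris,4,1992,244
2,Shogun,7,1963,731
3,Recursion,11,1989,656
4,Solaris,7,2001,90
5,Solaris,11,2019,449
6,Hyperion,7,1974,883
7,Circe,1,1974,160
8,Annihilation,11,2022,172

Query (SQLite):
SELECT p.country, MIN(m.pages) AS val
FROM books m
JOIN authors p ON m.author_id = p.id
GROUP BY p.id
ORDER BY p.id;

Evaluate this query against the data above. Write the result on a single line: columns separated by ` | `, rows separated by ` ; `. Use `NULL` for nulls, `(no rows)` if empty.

Mexico | 160 ; Kenya | 244 ; Japan | 90 ; Mexico | 172

Join each books row to its authors via author_id.
Group joined rows by authors.id; compute MIN(m.pages) per group.
  1: ids {7} → MIN(m.pages)=160
  4: ids {1} → MIN(m.pages)=244
  7: ids {2, 4, 6} → MIN(m.pages)=90
  11: ids {3, 5, 8} → MIN(m.pages)=172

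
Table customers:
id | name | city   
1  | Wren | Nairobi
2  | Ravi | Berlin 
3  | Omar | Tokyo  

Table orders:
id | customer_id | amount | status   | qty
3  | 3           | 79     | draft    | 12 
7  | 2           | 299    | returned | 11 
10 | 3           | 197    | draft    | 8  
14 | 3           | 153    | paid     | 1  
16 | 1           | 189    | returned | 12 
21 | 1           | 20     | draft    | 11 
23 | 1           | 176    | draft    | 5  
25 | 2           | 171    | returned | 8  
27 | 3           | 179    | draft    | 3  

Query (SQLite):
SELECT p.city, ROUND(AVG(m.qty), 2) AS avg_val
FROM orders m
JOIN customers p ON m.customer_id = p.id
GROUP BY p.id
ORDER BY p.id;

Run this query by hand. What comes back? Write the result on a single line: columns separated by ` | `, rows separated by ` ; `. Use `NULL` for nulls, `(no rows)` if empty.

Nairobi | 9.33 ; Berlin | 9.5 ; Tokyo | 6

Join each orders row to its customers via customer_id.
Group joined rows by customers.id; compute ROUND(AVG(m.qty), 2) per group.
  1: ids {16, 21, 23} → ROUND(AVG(m.qty), 2)=9.33
  2: ids {7, 25} → ROUND(AVG(m.qty), 2)=9.5
  3: ids {3, 10, 14, 27} → ROUND(AVG(m.qty), 2)=6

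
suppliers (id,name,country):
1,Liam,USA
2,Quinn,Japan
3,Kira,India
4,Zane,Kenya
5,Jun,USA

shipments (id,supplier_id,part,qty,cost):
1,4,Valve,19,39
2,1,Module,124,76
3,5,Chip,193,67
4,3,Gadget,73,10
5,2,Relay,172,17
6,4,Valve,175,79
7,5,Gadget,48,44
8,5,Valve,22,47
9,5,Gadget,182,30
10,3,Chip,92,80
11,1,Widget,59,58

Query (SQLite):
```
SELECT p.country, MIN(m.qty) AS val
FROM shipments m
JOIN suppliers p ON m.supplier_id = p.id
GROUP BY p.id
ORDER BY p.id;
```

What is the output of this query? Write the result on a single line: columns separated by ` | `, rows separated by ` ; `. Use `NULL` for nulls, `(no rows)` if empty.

Join each shipments row to its suppliers via supplier_id.
Group joined rows by suppliers.id; compute MIN(m.qty) per group.
  1: ids {2, 11} → MIN(m.qty)=59
  2: ids {5} → MIN(m.qty)=172
  3: ids {4, 10} → MIN(m.qty)=73
  4: ids {1, 6} → MIN(m.qty)=19
  5: ids {3, 7, 8, 9} → MIN(m.qty)=22

USA | 59 ; Japan | 172 ; India | 73 ; Kenya | 19 ; USA | 22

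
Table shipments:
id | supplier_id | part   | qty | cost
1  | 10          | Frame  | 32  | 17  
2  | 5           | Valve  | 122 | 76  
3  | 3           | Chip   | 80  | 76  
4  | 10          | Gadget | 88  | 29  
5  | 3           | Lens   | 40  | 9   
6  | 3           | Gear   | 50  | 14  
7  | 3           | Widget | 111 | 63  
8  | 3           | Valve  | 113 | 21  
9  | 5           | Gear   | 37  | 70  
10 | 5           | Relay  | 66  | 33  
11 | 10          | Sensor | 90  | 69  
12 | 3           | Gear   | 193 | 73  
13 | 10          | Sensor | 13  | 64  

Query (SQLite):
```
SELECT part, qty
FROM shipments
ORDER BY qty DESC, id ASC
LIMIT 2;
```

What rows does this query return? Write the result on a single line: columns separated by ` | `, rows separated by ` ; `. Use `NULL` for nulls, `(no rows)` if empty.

Sort by qty desc, tiebreak id asc: (193, id=12), (122, id=2), (113, id=8), (111, id=7), (90, id=11) …. Take first 2.

Gear | 193 ; Valve | 122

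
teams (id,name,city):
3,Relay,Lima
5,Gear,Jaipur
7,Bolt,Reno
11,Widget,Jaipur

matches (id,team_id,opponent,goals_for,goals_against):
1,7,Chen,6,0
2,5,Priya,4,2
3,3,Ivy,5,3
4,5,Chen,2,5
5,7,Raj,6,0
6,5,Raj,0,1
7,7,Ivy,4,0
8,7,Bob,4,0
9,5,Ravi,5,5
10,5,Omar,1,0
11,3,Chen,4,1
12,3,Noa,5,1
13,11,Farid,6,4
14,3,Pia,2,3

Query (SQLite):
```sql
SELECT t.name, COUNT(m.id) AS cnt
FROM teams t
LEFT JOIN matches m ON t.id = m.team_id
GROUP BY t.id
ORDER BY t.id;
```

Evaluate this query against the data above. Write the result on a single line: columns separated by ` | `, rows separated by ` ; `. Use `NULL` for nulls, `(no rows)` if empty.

LEFT JOIN keeps every teams row; unmatched ones get NULL for matches columns.
Group by teams.id and compute COUNT(m.id). COUNT(col) of an all-NULL group is 0.
  3: ids {3, 11, 12, 14} → COUNT(m.id)=4
  5: ids {2, 4, 6, 9, 10} → COUNT(m.id)=5
  7: ids {1, 5, 7, 8} → COUNT(m.id)=4
  11: ids {13} → COUNT(m.id)=1

Relay | 4 ; Gear | 5 ; Bolt | 4 ; Widget | 1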